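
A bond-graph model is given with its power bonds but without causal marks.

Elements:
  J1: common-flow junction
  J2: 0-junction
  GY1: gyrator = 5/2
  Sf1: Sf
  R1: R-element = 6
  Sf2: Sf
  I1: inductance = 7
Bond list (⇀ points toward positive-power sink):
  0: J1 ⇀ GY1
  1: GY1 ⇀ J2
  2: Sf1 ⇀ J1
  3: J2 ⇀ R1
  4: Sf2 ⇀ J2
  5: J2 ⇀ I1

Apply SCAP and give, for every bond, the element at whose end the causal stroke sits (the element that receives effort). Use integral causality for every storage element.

β2 stroke at Sf1  (Sf1: flow source, stroke at near end)
β4 stroke at Sf2  (Sf2 (Sf) sets flow on bond)
β0 stroke at J1  (J1: bond 2 brought flow, rest push out)
β1 stroke at J2  (GY1: gyrator matches bond 0)
β3 stroke at R1  (J2 effort already set via bond 1)
β5 stroke at I1  (0-jn J2 has e-setter on 1)

β0 stroke→J1
β1 stroke→J2
β2 stroke→Sf1
β3 stroke→R1
β4 stroke→Sf2
β5 stroke→I1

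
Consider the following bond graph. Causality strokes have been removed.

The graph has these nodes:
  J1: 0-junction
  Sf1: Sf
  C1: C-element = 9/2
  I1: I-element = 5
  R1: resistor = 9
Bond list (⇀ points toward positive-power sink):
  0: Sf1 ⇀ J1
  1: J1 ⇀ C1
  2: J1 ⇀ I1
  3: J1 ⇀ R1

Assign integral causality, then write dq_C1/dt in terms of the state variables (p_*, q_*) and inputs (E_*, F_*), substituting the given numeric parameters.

bond 0 stroke→Sf1  (Sf1 (Sf) sets flow on bond)
bond 1 stroke→J1  (C1 outputs effort q/C1)
bond 2 stroke→I1  (common-e at J1 fixed by 1)
bond 3 stroke→R1  (common-e at J1 fixed by 1)

dq_C1/dt = F_Sf1 - p_I1/5 - 2*q_C1/81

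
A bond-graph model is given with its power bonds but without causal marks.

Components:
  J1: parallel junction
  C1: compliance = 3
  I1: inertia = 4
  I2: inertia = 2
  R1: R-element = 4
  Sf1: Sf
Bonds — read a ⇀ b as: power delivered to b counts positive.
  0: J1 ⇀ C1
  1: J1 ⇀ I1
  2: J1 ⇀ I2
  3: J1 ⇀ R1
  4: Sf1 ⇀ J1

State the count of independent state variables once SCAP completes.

b4 stroke→Sf1  (Sf1 fixes flow; stroke at Sf1)
b0 stroke→J1  (prefer integral on C1)
b1 stroke→I1  (0-jn J1 has e-setter on 0)
b2 stroke→I2  (common-e at J1 fixed by 0)
b3 stroke→R1  (common-e at J1 fixed by 0)

3  (C1, I1, I2 all integral)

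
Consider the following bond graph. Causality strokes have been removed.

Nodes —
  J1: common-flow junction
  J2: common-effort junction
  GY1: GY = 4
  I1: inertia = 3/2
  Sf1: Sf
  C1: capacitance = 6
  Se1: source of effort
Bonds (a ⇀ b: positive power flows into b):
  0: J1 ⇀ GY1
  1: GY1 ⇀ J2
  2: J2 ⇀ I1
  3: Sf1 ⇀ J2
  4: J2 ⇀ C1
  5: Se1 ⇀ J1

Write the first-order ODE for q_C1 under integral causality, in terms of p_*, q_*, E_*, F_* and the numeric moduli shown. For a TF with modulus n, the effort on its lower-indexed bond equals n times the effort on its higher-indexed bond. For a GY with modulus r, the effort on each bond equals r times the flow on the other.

bond 3 stroke→Sf1  (source Sf1 imposes f)
bond 5 stroke→J1  (Se1 (Se) sets effort on bond)
bond 0 stroke→GY1  (J1: last free bond brings flow in)
bond 1 stroke→GY1  (through GY1, causality inverts; strokes same side of GY1)
bond 2 stroke→I1  (prefer integral on I1)
bond 4 stroke→J2  (only one effort-in slot at J2)

dq_C1/dt = E_Se1/4 + F_Sf1 - 2*p_I1/3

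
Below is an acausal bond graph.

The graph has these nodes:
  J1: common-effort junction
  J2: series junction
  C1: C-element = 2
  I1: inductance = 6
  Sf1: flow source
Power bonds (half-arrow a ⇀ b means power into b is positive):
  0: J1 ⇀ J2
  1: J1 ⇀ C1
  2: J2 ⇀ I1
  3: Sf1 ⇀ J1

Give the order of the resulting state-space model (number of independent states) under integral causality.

b3 |Sf1  (Sf1: flow source, stroke at near end)
b1 |J1  (C1: C, integral causality)
b0 |J2  (common-e at J1 fixed by 1)
b2 |I1  (J2 needs exactly one f-in)

2  (C1, I1 all integral)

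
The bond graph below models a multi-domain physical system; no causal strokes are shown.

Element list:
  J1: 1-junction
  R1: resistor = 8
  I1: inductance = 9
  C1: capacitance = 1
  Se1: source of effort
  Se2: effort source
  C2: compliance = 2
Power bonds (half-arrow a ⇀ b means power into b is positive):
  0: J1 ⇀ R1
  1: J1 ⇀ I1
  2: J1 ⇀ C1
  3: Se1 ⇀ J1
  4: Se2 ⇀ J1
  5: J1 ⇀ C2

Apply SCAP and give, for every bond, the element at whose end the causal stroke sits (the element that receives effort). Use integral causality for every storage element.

β3 stroke→J1  (source Se1 imposes e)
β4 stroke→J1  (source Se2 imposes e)
β1 stroke→I1  (I1 integral (f out))
β0 stroke→J1  (common-f at J1 fixed by 1)
β2 stroke→J1  (common-f at J1 fixed by 1)
β5 stroke→J1  (J1: bond 1 brought flow, rest push out)

bond 0 stroke at J1
bond 1 stroke at I1
bond 2 stroke at J1
bond 3 stroke at J1
bond 4 stroke at J1
bond 5 stroke at J1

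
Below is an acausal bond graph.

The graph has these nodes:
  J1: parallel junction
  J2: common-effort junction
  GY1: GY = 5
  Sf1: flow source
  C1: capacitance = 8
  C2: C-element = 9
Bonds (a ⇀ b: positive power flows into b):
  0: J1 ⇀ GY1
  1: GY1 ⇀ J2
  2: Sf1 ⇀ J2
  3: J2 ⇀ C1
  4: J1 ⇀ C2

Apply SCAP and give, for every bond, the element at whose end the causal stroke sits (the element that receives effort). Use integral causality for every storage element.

b2 |Sf1  (Sf1: flow source, stroke at near end)
b3 |J2  (prefer integral on C1)
b1 |GY1  (0-jn J2 has e-setter on 3)
b0 |GY1  (GY1: gyrator matches bond 1)
b4 |J1  (closing 0-jn rule on J1)

bond 0 stroke→GY1
bond 1 stroke→GY1
bond 2 stroke→Sf1
bond 3 stroke→J2
bond 4 stroke→J1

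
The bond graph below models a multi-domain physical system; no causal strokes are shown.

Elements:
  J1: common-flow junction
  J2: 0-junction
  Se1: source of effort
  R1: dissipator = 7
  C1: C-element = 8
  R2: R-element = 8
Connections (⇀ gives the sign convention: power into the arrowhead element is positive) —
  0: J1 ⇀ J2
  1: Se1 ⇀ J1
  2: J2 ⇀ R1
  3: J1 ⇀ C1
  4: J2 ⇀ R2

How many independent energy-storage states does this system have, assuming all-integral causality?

bond 1 stroke at J1  (Se1: effort source, stroke at far end)
bond 3 stroke at J1  (C1: C, integral causality)
bond 0 stroke at J2  (J1: last free bond brings flow in)
bond 2 stroke at R1  (0-jn J2 has e-setter on 0)
bond 4 stroke at R2  (J2: bond 0 brought effort, rest push out)

1  (C1 all integral)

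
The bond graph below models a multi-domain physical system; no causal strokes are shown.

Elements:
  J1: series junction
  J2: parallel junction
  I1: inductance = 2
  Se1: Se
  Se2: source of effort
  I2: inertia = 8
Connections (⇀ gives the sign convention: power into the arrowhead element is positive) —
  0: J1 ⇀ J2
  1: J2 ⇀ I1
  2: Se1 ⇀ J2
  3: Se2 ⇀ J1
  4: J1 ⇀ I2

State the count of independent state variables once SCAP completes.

bond 2 |J2  (Se1 (Se) sets effort on bond)
bond 3 |J1  (Se2 (Se) sets effort on bond)
bond 0 |J1  (J2: bond 2 brought effort, rest push out)
bond 1 |I1  (common-e at J2 fixed by 2)
bond 4 |I2  (only one flow-in slot at J1)

2  (I1, I2 all integral)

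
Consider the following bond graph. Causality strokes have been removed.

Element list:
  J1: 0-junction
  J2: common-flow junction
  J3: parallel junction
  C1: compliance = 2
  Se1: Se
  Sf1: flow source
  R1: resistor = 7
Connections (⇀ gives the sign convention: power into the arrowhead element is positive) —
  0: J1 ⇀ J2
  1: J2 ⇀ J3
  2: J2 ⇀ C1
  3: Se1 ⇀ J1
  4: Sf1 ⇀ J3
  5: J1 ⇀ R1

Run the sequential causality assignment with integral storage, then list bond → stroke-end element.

b0 stroke at J2
b1 stroke at J3
b2 stroke at J2
b3 stroke at J1
b4 stroke at Sf1
b5 stroke at R1

b3 stroke at J1  (Se1 (Se) sets effort on bond)
b4 stroke at Sf1  (source Sf1 imposes f)
b0 stroke at J2  (0-jn J1 has e-setter on 3)
b5 stroke at R1  (J1: bond 3 brought effort, rest push out)
b1 stroke at J3  (J3: last free bond brings effort in)
b2 stroke at J2  (J2 flow already set via bond 1)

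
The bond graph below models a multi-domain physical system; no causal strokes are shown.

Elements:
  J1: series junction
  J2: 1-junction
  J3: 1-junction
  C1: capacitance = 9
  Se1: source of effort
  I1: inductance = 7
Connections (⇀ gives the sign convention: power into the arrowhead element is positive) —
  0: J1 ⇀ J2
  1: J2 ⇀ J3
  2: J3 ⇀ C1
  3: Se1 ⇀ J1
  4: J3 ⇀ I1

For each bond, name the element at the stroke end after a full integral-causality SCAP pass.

bond 3 stroke at J1  (Se1 fixes effort; stroke away)
bond 0 stroke at J2  (only one flow-in slot at J1)
bond 1 stroke at J3  (J2: last free bond brings flow in)
bond 2 stroke at J3  (C1 outputs effort q/C1)
bond 4 stroke at I1  (only one flow-in slot at J3)

bond 0 stroke→J2
bond 1 stroke→J3
bond 2 stroke→J3
bond 3 stroke→J1
bond 4 stroke→I1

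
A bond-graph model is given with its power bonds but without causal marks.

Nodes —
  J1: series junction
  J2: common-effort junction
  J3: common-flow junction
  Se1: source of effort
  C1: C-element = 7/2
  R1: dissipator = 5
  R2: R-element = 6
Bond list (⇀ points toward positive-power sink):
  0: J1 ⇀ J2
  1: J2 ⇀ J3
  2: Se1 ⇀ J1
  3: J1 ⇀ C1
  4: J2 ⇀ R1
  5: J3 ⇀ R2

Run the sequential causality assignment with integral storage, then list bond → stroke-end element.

b0 stroke at J2
b1 stroke at J3
b2 stroke at J1
b3 stroke at J1
b4 stroke at R1
b5 stroke at R2

b2 stroke→J1  (Se1 (Se) sets effort on bond)
b3 stroke→J1  (prefer integral on C1)
b0 stroke→J2  (only one flow-in slot at J1)
b1 stroke→J3  (J2 effort already set via bond 0)
b4 stroke→R1  (common-e at J2 fixed by 0)
b5 stroke→R2  (J3 needs exactly one f-in)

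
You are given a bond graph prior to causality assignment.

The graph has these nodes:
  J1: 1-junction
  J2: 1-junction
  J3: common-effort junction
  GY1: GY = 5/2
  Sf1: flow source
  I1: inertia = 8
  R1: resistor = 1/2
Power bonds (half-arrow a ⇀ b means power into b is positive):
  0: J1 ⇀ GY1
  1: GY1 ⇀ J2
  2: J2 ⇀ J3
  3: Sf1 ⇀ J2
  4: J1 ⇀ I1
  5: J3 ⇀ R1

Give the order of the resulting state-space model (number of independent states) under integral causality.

bond 3 →Sf1  (source Sf1 imposes f)
bond 1 →J2  (1-jn J2 has f-setter on 3)
bond 2 →J2  (common-f at J2 fixed by 3)
bond 5 →J3  (only one effort-in slot at J3)
bond 0 →J1  (GY1: gyrator matches bond 1)
bond 4 →I1  (closing 1-jn rule on J1)

1  (I1 all integral)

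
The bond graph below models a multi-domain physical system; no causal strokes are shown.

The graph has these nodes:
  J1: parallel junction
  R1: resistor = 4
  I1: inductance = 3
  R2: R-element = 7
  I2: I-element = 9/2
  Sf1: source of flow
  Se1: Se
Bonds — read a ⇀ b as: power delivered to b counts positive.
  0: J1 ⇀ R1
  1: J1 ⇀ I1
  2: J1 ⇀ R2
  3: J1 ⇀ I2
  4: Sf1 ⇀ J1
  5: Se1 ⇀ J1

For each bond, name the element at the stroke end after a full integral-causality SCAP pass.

β0 stroke at R1
β1 stroke at I1
β2 stroke at R2
β3 stroke at I2
β4 stroke at Sf1
β5 stroke at J1

b4 |Sf1  (Sf1 fixes flow; stroke at Sf1)
b5 |J1  (source Se1 imposes e)
b0 |R1  (J1: bond 5 brought effort, rest push out)
b1 |I1  (0-jn J1 has e-setter on 5)
b2 |R2  (common-e at J1 fixed by 5)
b3 |I2  (0-jn J1 has e-setter on 5)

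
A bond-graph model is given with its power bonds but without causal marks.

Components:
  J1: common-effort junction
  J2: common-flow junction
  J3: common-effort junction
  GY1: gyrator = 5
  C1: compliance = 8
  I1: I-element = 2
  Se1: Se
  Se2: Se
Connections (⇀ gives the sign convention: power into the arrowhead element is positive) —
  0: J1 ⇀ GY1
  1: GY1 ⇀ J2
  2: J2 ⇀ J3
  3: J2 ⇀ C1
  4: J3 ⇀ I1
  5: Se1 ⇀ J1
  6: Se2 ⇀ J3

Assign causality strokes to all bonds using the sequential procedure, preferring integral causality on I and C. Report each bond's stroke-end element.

#0 stroke→GY1
#1 stroke→GY1
#2 stroke→J2
#3 stroke→J2
#4 stroke→I1
#5 stroke→J1
#6 stroke→J3

bond 5 |J1  (Se1 (Se) sets effort on bond)
bond 6 |J3  (Se2 (Se) sets effort on bond)
bond 0 |GY1  (common-e at J1 fixed by 5)
bond 2 |J2  (common-e at J3 fixed by 6)
bond 4 |I1  (common-e at J3 fixed by 6)
bond 1 |GY1  (GY GY1: same side as bond 0)
bond 3 |J2  (common-f at J2 fixed by 1)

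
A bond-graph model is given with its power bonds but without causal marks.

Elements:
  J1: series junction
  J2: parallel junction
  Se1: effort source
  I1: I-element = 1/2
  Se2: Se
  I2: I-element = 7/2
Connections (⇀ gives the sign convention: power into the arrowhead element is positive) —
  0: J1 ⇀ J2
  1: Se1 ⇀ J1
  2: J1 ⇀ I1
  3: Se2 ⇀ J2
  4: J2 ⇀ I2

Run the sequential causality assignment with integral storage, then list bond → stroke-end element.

#0 stroke→J1
#1 stroke→J1
#2 stroke→I1
#3 stroke→J2
#4 stroke→I2

bond 1 →J1  (Se1: effort source, stroke at far end)
bond 3 →J2  (Se2 fixes effort; stroke away)
bond 0 →J1  (J2: bond 3 brought effort, rest push out)
bond 4 →I2  (0-jn J2 has e-setter on 3)
bond 2 →I1  (J1 needs exactly one f-in)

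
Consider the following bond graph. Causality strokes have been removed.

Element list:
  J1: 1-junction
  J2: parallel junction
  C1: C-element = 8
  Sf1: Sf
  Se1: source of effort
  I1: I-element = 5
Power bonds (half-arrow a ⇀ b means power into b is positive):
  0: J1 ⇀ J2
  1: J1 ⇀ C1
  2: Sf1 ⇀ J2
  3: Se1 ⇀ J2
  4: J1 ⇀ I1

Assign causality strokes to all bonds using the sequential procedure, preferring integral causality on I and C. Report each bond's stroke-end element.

bond 0 |J1
bond 1 |J1
bond 2 |Sf1
bond 3 |J2
bond 4 |I1

β2 →Sf1  (source Sf1 imposes f)
β3 →J2  (Se1 fixes effort; stroke away)
β0 →J1  (0-jn J2 has e-setter on 3)
β1 →J1  (prefer integral on C1)
β4 →I1  (J1: last free bond brings flow in)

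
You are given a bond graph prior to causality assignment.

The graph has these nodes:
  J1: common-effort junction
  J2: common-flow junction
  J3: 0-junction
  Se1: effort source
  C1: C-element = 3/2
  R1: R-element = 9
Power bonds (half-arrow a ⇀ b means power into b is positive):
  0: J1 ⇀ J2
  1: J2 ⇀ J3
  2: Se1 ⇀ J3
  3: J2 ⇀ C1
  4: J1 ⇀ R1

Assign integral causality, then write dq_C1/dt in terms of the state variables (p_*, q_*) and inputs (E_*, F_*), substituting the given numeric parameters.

dq_C1/dt = -E_Se1/9 - 2*q_C1/27

b2 stroke at J3  (Se1 (Se) sets effort on bond)
b1 stroke at J2  (J3 effort already set via bond 2)
b3 stroke at J2  (prefer integral on C1)
b0 stroke at J1  (J2 needs exactly one f-in)
b4 stroke at R1  (common-e at J1 fixed by 0)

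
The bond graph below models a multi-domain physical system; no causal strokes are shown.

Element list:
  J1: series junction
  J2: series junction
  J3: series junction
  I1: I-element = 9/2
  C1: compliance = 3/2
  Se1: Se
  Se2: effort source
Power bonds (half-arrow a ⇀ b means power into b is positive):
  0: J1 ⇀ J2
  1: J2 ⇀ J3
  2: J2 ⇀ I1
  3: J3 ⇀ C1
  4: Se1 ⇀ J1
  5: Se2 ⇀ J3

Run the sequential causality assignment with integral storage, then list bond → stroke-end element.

bond 0 stroke→J2
bond 1 stroke→J2
bond 2 stroke→I1
bond 3 stroke→J3
bond 4 stroke→J1
bond 5 stroke→J3

b4 |J1  (Se1: effort source, stroke at far end)
b5 |J3  (Se2 fixes effort; stroke away)
b0 |J2  (J1: last free bond brings flow in)
b2 |I1  (I1 integral (f out))
b1 |J2  (common-f at J2 fixed by 2)
b3 |J3  (J3: bond 1 brought flow, rest push out)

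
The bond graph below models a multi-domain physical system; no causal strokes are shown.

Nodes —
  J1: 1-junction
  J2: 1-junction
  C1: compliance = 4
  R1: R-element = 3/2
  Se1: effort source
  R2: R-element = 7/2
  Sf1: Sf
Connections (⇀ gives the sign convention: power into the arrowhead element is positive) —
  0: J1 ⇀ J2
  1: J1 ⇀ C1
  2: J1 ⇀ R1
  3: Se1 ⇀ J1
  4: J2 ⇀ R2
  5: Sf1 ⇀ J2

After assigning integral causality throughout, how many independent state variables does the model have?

β3 stroke at J1  (source Se1 imposes e)
β5 stroke at Sf1  (Sf1 fixes flow; stroke at Sf1)
β0 stroke at J2  (J2: bond 5 brought flow, rest push out)
β4 stroke at J2  (J2 flow already set via bond 5)
β1 stroke at J1  (common-f at J1 fixed by 0)
β2 stroke at J1  (J1: bond 0 brought flow, rest push out)

1  (C1 all integral)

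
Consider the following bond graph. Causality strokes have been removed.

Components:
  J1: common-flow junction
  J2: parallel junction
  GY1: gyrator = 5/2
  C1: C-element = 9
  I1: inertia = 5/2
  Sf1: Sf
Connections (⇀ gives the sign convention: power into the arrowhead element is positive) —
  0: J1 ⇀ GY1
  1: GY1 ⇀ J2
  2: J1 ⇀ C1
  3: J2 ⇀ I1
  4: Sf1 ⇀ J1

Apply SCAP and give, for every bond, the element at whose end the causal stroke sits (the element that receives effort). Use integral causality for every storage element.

β0 →J1
β1 →J2
β2 →J1
β3 →I1
β4 →Sf1

b4 stroke at Sf1  (Sf1 (Sf) sets flow on bond)
b0 stroke at J1  (common-f at J1 fixed by 4)
b2 stroke at J1  (1-jn J1 has f-setter on 4)
b1 stroke at J2  (GY GY1: same side as bond 0)
b3 stroke at I1  (common-e at J2 fixed by 1)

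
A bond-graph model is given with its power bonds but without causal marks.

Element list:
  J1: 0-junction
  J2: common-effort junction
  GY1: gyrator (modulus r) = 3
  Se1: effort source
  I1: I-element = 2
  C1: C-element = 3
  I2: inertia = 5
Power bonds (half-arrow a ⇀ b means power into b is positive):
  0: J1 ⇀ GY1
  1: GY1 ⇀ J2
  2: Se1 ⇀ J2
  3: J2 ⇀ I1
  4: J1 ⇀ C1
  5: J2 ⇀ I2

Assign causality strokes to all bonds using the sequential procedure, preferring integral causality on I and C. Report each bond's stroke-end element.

b2 stroke→J2  (Se1 fixes effort; stroke away)
b1 stroke→GY1  (J2: bond 2 brought effort, rest push out)
b3 stroke→I1  (J2 effort already set via bond 2)
b5 stroke→I2  (common-e at J2 fixed by 2)
b0 stroke→GY1  (GY1: gyrator matches bond 1)
b4 stroke→J1  (only one effort-in slot at J1)

β0 →GY1
β1 →GY1
β2 →J2
β3 →I1
β4 →J1
β5 →I2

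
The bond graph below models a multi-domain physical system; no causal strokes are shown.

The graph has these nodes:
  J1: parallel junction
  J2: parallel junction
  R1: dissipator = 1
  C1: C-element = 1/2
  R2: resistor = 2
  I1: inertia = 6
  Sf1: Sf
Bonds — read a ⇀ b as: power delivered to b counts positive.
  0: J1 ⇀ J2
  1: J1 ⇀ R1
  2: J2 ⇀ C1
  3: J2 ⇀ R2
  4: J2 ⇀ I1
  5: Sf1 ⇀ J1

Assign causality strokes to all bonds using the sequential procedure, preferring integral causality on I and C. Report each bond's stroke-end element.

bond 0 stroke→J1
bond 1 stroke→R1
bond 2 stroke→J2
bond 3 stroke→R2
bond 4 stroke→I1
bond 5 stroke→Sf1

#5 |Sf1  (Sf1: flow source, stroke at near end)
#2 |J2  (C1: C, integral causality)
#0 |J1  (J2: bond 2 brought effort, rest push out)
#3 |R2  (0-jn J2 has e-setter on 2)
#4 |I1  (0-jn J2 has e-setter on 2)
#1 |R1  (common-e at J1 fixed by 0)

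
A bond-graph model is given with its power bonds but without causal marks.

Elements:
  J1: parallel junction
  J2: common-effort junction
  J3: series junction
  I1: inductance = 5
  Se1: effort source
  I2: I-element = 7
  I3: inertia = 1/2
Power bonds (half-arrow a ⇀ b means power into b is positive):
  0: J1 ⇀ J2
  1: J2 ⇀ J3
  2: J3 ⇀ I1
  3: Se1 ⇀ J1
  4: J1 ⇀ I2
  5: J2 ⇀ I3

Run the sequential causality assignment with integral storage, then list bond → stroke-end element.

#0 stroke→J2
#1 stroke→J3
#2 stroke→I1
#3 stroke→J1
#4 stroke→I2
#5 stroke→I3

β3 |J1  (Se1 (Se) sets effort on bond)
β0 |J2  (common-e at J1 fixed by 3)
β4 |I2  (common-e at J1 fixed by 3)
β1 |J3  (J2 effort already set via bond 0)
β5 |I3  (0-jn J2 has e-setter on 0)
β2 |I1  (closing 1-jn rule on J3)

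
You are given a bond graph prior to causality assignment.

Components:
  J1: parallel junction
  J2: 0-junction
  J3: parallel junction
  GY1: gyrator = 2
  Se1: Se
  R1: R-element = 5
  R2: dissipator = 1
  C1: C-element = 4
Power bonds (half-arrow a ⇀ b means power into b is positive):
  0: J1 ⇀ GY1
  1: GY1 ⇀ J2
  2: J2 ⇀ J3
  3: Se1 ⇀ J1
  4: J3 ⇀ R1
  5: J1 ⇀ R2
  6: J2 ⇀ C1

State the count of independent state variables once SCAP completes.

1  (C1 all integral)

β3 stroke at J1  (Se1 (Se) sets effort on bond)
β0 stroke at GY1  (J1: bond 3 brought effort, rest push out)
β5 stroke at R2  (J1: bond 3 brought effort, rest push out)
β1 stroke at GY1  (GY GY1: same side as bond 0)
β6 stroke at J2  (C1 integral (e out))
β2 stroke at J3  (0-jn J2 has e-setter on 6)
β4 stroke at R1  (0-jn J3 has e-setter on 2)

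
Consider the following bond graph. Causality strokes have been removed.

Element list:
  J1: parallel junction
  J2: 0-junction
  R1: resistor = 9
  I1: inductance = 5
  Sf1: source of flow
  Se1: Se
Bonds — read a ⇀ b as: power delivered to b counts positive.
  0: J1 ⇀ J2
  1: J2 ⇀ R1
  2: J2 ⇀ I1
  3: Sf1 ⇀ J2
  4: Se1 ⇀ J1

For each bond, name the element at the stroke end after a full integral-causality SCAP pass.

β3 →Sf1  (Sf1 (Sf) sets flow on bond)
β4 →J1  (Se1 fixes effort; stroke away)
β0 →J2  (J1: bond 4 brought effort, rest push out)
β1 →R1  (common-e at J2 fixed by 0)
β2 →I1  (0-jn J2 has e-setter on 0)

#0 stroke→J2
#1 stroke→R1
#2 stroke→I1
#3 stroke→Sf1
#4 stroke→J1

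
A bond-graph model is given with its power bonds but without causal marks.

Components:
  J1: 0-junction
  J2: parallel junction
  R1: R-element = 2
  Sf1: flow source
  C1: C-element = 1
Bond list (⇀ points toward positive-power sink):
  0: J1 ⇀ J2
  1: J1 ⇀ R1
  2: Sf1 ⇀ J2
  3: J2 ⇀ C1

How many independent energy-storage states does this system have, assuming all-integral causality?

bond 2 stroke at Sf1  (source Sf1 imposes f)
bond 3 stroke at J2  (C1: C, integral causality)
bond 0 stroke at J1  (J2: bond 3 brought effort, rest push out)
bond 1 stroke at R1  (J1 effort already set via bond 0)

1  (C1 all integral)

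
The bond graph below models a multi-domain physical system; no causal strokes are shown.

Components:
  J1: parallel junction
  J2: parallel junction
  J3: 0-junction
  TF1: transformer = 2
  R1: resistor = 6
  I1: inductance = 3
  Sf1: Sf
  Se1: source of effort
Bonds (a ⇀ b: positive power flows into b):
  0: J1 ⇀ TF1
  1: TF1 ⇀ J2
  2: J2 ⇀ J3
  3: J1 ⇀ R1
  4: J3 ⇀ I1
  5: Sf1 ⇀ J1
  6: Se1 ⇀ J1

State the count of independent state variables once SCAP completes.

b5 stroke→Sf1  (source Sf1 imposes f)
b6 stroke→J1  (Se1: effort source, stroke at far end)
b0 stroke→TF1  (J1 effort already set via bond 6)
b3 stroke→R1  (J1: bond 6 brought effort, rest push out)
b1 stroke→J2  (TF1 one-in-one-out from 0)
b2 stroke→J3  (common-e at J2 fixed by 1)
b4 stroke→I1  (common-e at J3 fixed by 2)

1  (I1 all integral)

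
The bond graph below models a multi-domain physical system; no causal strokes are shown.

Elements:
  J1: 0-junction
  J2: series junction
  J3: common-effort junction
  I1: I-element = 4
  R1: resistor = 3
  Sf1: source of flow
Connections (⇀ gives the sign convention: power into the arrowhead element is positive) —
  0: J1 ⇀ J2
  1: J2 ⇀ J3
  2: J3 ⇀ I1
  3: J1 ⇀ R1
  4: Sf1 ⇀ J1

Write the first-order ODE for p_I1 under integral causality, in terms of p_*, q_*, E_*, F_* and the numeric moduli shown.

#4 →Sf1  (Sf1: flow source, stroke at near end)
#2 →I1  (prefer integral on I1)
#1 →J3  (J3 needs exactly one e-in)
#0 →J2  (J2 flow already set via bond 1)
#3 →J1  (closing 0-jn rule on J1)

dp_I1/dt = 3*F_Sf1 - 3*p_I1/4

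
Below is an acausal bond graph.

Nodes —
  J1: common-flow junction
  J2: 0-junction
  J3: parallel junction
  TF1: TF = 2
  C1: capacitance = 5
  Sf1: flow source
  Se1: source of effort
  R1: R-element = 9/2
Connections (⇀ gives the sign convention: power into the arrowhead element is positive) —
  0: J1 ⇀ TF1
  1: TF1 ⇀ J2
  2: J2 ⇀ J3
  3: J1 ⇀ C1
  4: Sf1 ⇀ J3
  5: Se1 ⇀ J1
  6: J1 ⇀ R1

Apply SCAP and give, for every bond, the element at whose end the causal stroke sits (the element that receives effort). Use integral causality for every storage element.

#0 stroke at TF1
#1 stroke at J2
#2 stroke at J3
#3 stroke at J1
#4 stroke at Sf1
#5 stroke at J1
#6 stroke at J1

β4 |Sf1  (source Sf1 imposes f)
β5 |J1  (source Se1 imposes e)
β2 |J3  (J3: last free bond brings effort in)
β1 |J2  (only one effort-in slot at J2)
β0 |TF1  (TF1 one-in-one-out from 1)
β3 |J1  (J1: bond 0 brought flow, rest push out)
β6 |J1  (1-jn J1 has f-setter on 0)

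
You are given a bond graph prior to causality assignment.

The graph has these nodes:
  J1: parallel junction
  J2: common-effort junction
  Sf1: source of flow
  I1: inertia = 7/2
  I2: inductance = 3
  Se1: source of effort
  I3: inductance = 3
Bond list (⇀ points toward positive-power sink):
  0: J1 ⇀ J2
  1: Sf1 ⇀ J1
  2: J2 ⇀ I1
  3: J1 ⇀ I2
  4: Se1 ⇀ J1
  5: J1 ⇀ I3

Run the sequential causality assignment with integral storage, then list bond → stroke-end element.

β0 |J2
β1 |Sf1
β2 |I1
β3 |I2
β4 |J1
β5 |I3

bond 1 |Sf1  (Sf1: flow source, stroke at near end)
bond 4 |J1  (Se1: effort source, stroke at far end)
bond 0 |J2  (J1: bond 4 brought effort, rest push out)
bond 3 |I2  (J1: bond 4 brought effort, rest push out)
bond 5 |I3  (J1 effort already set via bond 4)
bond 2 |I1  (J2 effort already set via bond 0)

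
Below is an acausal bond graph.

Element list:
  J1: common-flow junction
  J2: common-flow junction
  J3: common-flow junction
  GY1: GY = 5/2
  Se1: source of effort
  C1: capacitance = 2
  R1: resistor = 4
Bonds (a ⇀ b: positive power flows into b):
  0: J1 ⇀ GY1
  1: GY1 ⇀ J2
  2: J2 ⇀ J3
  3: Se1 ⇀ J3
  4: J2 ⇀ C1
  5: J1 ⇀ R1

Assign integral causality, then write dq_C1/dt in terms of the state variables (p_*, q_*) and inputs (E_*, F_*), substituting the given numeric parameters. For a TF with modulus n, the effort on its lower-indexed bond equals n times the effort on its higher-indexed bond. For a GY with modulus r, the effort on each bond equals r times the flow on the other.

dq_C1/dt = 16*E_Se1/25 - 8*q_C1/25

β3 stroke→J3  (Se1 fixes effort; stroke away)
β2 stroke→J2  (J3 needs exactly one f-in)
β4 stroke→J2  (C1 outputs effort q/C1)
β1 stroke→GY1  (only one flow-in slot at J2)
β0 stroke→GY1  (GY1 both-in/both-out from 1)
β5 stroke→J1  (common-f at J1 fixed by 0)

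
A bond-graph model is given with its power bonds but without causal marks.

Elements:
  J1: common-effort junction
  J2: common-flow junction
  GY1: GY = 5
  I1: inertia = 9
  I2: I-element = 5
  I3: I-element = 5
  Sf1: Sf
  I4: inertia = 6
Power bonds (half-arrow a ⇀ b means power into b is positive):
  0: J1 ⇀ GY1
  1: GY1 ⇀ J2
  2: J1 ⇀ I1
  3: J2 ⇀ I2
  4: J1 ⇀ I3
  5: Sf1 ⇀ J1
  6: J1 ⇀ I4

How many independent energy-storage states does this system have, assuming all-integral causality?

4  (I1, I2, I3, I4 all integral)

#5 stroke at Sf1  (Sf1: flow source, stroke at near end)
#2 stroke at I1  (I1 integral (f out))
#3 stroke at I2  (I2 outputs flow p/I2)
#1 stroke at J2  (J2 flow already set via bond 3)
#0 stroke at J1  (GY1 both-in/both-out from 1)
#4 stroke at I3  (J1 effort already set via bond 0)
#6 stroke at I4  (J1 effort already set via bond 0)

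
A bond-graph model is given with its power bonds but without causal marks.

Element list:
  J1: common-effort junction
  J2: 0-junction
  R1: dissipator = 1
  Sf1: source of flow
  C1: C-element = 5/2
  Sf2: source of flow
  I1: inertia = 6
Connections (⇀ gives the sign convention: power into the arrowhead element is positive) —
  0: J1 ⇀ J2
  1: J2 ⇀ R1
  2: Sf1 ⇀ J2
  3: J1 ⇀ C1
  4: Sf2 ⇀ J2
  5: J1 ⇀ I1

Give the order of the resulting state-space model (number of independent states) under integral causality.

b2 →Sf1  (source Sf1 imposes f)
b4 →Sf2  (source Sf2 imposes f)
b3 →J1  (C1 outputs effort q/C1)
b0 →J2  (0-jn J1 has e-setter on 3)
b5 →I1  (J1 effort already set via bond 3)
b1 →R1  (J2 effort already set via bond 0)

2  (C1, I1 all integral)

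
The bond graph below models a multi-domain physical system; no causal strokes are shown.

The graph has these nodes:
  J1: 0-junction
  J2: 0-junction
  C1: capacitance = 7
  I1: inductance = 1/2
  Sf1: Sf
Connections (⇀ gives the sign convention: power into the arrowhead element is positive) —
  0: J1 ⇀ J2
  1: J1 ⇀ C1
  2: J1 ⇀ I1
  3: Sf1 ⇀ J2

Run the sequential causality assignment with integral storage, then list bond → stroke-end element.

β0 stroke at J2
β1 stroke at J1
β2 stroke at I1
β3 stroke at Sf1

b3 stroke→Sf1  (source Sf1 imposes f)
b0 stroke→J2  (J2: last free bond brings effort in)
b1 stroke→J1  (prefer integral on C1)
b2 stroke→I1  (common-e at J1 fixed by 1)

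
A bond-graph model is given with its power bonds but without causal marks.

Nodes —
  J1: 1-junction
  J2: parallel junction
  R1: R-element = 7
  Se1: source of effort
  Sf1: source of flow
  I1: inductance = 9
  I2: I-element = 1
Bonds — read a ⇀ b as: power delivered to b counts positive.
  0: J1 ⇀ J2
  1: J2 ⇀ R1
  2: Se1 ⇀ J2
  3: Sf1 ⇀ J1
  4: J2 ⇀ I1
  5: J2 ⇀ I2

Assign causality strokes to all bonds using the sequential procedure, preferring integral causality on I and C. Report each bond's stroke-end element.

#2 stroke at J2  (Se1 (Se) sets effort on bond)
#3 stroke at Sf1  (Sf1 fixes flow; stroke at Sf1)
#0 stroke at J1  (J1: bond 3 brought flow, rest push out)
#1 stroke at R1  (J2 effort already set via bond 2)
#4 stroke at I1  (J2: bond 2 brought effort, rest push out)
#5 stroke at I2  (J2: bond 2 brought effort, rest push out)

b0 stroke at J1
b1 stroke at R1
b2 stroke at J2
b3 stroke at Sf1
b4 stroke at I1
b5 stroke at I2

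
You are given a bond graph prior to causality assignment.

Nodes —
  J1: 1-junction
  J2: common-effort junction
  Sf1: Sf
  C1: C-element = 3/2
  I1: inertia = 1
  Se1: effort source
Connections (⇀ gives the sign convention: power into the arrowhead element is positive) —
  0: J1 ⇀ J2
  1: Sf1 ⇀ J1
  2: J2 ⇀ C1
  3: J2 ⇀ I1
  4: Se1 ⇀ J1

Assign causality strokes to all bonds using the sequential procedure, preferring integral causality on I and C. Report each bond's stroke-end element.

β0 stroke at J1
β1 stroke at Sf1
β2 stroke at J2
β3 stroke at I1
β4 stroke at J1

β1 →Sf1  (source Sf1 imposes f)
β4 →J1  (Se1 (Se) sets effort on bond)
β0 →J1  (J1 flow already set via bond 1)
β2 →J2  (C1: C, integral causality)
β3 →I1  (0-jn J2 has e-setter on 2)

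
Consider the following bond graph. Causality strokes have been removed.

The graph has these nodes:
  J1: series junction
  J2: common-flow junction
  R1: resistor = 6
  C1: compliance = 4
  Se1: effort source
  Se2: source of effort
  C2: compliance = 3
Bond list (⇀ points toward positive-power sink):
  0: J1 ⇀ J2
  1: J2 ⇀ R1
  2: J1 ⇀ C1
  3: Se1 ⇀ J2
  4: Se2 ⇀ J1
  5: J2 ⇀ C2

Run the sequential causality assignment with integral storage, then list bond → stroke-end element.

b3 →J2  (Se1: effort source, stroke at far end)
b4 →J1  (Se2 (Se) sets effort on bond)
b2 →J1  (C1 outputs effort q/C1)
b0 →J2  (closing 1-jn rule on J1)
b5 →J2  (C2 integral (e out))
b1 →R1  (J2 needs exactly one f-in)

bond 0 stroke→J2
bond 1 stroke→R1
bond 2 stroke→J1
bond 3 stroke→J2
bond 4 stroke→J1
bond 5 stroke→J2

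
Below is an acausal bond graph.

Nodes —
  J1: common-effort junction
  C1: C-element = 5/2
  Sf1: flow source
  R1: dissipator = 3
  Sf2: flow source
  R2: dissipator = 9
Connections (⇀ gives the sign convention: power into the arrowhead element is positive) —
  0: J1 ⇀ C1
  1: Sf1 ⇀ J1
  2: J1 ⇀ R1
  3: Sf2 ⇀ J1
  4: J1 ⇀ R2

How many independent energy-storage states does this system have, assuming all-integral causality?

bond 1 stroke at Sf1  (Sf1: flow source, stroke at near end)
bond 3 stroke at Sf2  (Sf2 fixes flow; stroke at Sf2)
bond 0 stroke at J1  (C1: C, integral causality)
bond 2 stroke at R1  (J1: bond 0 brought effort, rest push out)
bond 4 stroke at R2  (common-e at J1 fixed by 0)

1  (C1 all integral)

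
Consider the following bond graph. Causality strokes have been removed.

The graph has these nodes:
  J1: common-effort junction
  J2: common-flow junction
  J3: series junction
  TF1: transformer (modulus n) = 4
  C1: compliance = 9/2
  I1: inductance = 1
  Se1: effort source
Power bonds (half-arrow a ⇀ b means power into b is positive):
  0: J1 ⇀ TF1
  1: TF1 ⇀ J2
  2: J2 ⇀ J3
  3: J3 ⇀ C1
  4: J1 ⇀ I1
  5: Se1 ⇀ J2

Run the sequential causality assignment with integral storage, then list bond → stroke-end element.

b5 →J2  (Se1: effort source, stroke at far end)
b3 →J3  (C1: C, integral causality)
b2 →J2  (closing 1-jn rule on J3)
b1 →TF1  (J2: last free bond brings flow in)
b0 →J1  (TF1 one-in-one-out from 1)
b4 →I1  (0-jn J1 has e-setter on 0)

#0 stroke→J1
#1 stroke→TF1
#2 stroke→J2
#3 stroke→J3
#4 stroke→I1
#5 stroke→J2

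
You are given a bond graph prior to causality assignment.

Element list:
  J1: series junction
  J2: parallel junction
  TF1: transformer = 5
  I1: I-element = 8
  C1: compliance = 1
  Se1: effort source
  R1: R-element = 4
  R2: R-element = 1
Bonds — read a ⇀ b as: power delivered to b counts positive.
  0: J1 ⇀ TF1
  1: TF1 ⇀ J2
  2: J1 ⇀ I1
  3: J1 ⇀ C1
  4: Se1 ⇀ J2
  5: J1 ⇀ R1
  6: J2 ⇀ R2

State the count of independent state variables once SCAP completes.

2  (C1, I1 all integral)

β4 →J2  (Se1 (Se) sets effort on bond)
β1 →TF1  (J2: bond 4 brought effort, rest push out)
β6 →R2  (J2: bond 4 brought effort, rest push out)
β0 →J1  (TF1 one-in-one-out from 1)
β2 →I1  (I1 integral (f out))
β3 →J1  (1-jn J1 has f-setter on 2)
β5 →J1  (J1: bond 2 brought flow, rest push out)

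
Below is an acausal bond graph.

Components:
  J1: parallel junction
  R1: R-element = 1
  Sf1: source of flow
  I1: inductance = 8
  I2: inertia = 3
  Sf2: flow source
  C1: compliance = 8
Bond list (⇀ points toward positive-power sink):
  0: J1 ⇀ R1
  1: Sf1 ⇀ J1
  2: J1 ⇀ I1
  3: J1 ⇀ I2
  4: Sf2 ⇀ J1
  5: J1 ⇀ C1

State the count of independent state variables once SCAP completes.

3  (C1, I1, I2 all integral)

b1 stroke at Sf1  (Sf1 fixes flow; stroke at Sf1)
b4 stroke at Sf2  (Sf2: flow source, stroke at near end)
b2 stroke at I1  (I1: I, integral causality)
b3 stroke at I2  (I2: I, integral causality)
b5 stroke at J1  (C1: C, integral causality)
b0 stroke at R1  (J1 effort already set via bond 5)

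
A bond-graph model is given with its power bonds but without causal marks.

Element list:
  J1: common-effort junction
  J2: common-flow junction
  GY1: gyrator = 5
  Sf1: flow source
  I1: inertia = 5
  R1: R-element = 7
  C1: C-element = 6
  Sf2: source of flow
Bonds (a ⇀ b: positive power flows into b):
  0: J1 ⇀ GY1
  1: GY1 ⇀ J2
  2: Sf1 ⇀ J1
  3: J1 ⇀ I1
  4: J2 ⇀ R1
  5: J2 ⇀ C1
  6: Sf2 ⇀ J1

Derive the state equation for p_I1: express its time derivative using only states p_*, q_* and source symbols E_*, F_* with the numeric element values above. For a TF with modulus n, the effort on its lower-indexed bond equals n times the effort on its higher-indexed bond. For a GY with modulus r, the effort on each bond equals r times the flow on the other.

#2 |Sf1  (Sf1 (Sf) sets flow on bond)
#6 |Sf2  (Sf2 (Sf) sets flow on bond)
#3 |I1  (I1 outputs flow p/I1)
#0 |J1  (J1: last free bond brings effort in)
#1 |J2  (GY1 both-in/both-out from 0)
#5 |J2  (C1: C, integral causality)
#4 |R1  (closing 1-jn rule on J2)

dp_I1/dt = 25*F_Sf1/7 + 25*F_Sf2/7 - 5*p_I1/7 - 5*q_C1/42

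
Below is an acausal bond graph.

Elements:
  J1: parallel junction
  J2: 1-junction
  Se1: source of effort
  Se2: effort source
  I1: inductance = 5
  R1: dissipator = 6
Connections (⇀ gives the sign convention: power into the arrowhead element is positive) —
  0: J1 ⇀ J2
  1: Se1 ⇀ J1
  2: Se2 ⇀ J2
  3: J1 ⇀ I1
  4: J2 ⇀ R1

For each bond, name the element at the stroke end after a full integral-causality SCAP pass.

β1 →J1  (Se1 (Se) sets effort on bond)
β2 →J2  (Se2: effort source, stroke at far end)
β0 →J2  (common-e at J1 fixed by 1)
β3 →I1  (0-jn J1 has e-setter on 1)
β4 →R1  (J2: last free bond brings flow in)

#0 |J2
#1 |J1
#2 |J2
#3 |I1
#4 |R1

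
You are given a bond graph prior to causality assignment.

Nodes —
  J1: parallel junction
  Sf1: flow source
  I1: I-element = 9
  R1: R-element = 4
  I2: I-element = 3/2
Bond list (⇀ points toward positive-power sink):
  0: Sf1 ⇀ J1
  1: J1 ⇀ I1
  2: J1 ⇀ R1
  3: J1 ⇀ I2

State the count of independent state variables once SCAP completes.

#0 stroke at Sf1  (source Sf1 imposes f)
#1 stroke at I1  (I1: I, integral causality)
#3 stroke at I2  (I2: I, integral causality)
#2 stroke at J1  (J1 needs exactly one e-in)

2  (I1, I2 all integral)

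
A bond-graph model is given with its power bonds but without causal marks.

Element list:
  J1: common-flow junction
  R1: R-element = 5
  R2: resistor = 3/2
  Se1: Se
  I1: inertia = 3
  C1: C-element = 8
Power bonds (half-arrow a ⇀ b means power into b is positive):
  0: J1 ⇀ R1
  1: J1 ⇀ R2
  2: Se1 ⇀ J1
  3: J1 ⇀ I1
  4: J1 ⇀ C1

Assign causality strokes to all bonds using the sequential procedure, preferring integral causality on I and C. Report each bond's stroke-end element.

β0 stroke at J1
β1 stroke at J1
β2 stroke at J1
β3 stroke at I1
β4 stroke at J1

#2 →J1  (source Se1 imposes e)
#3 →I1  (prefer integral on I1)
#0 →J1  (common-f at J1 fixed by 3)
#1 →J1  (1-jn J1 has f-setter on 3)
#4 →J1  (common-f at J1 fixed by 3)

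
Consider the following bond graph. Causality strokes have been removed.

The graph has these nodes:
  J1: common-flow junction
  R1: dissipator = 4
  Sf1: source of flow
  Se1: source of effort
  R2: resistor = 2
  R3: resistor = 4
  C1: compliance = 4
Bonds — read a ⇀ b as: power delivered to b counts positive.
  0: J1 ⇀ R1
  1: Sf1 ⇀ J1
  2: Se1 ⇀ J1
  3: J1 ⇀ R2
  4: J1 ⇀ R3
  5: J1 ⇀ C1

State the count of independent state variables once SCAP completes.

#1 stroke at Sf1  (Sf1 fixes flow; stroke at Sf1)
#2 stroke at J1  (source Se1 imposes e)
#0 stroke at J1  (J1: bond 1 brought flow, rest push out)
#3 stroke at J1  (1-jn J1 has f-setter on 1)
#4 stroke at J1  (J1 flow already set via bond 1)
#5 stroke at J1  (J1 flow already set via bond 1)

1  (C1 all integral)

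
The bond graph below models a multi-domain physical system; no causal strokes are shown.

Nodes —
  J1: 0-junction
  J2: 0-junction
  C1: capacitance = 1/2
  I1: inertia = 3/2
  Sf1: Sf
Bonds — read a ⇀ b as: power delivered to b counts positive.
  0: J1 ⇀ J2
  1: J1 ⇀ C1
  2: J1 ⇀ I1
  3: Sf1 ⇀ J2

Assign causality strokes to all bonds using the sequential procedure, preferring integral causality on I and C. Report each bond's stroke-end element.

#3 |Sf1  (Sf1 (Sf) sets flow on bond)
#0 |J2  (closing 0-jn rule on J2)
#1 |J1  (C1 outputs effort q/C1)
#2 |I1  (0-jn J1 has e-setter on 1)

b0 |J2
b1 |J1
b2 |I1
b3 |Sf1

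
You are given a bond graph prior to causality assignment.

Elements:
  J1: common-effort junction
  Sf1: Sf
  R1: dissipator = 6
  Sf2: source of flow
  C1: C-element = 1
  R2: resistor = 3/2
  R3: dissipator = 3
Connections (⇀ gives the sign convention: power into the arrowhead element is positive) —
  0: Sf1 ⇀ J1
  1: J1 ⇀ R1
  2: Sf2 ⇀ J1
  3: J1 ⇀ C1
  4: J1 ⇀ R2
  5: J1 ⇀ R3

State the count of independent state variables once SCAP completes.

1  (C1 all integral)

bond 0 |Sf1  (source Sf1 imposes f)
bond 2 |Sf2  (Sf2 (Sf) sets flow on bond)
bond 3 |J1  (prefer integral on C1)
bond 1 |R1  (0-jn J1 has e-setter on 3)
bond 4 |R2  (J1 effort already set via bond 3)
bond 5 |R3  (0-jn J1 has e-setter on 3)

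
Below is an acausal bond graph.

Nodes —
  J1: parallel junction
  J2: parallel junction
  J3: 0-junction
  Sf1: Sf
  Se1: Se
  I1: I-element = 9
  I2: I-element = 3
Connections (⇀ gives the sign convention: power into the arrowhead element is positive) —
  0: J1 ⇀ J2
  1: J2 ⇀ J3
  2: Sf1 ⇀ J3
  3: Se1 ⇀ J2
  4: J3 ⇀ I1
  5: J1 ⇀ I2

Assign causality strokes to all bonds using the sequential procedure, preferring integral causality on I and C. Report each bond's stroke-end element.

bond 2 stroke→Sf1  (source Sf1 imposes f)
bond 3 stroke→J2  (Se1: effort source, stroke at far end)
bond 0 stroke→J1  (J2 effort already set via bond 3)
bond 1 stroke→J3  (0-jn J2 has e-setter on 3)
bond 4 stroke→I1  (common-e at J3 fixed by 1)
bond 5 stroke→I2  (J1 effort already set via bond 0)

bond 0 →J1
bond 1 →J3
bond 2 →Sf1
bond 3 →J2
bond 4 →I1
bond 5 →I2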